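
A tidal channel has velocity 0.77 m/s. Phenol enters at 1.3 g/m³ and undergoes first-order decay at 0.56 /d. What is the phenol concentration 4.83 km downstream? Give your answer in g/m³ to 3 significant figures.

Travel time t = 4.83 km / 0.77 m/s = 4830/0.77 = 6273 s = 0.0726 d.
First-order decay: C = 1.3·exp(−0.56·0.0726) = 1.3·0.9602 = 1.248 g/m³.

1.25 g/m³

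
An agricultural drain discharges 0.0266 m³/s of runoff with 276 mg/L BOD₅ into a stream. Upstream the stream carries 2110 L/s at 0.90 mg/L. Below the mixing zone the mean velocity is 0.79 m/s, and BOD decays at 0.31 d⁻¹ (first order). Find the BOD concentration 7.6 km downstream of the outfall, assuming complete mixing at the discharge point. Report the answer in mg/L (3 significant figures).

4.18 mg/L

2110 L/s = 2.11 m³/s.
After complete mixing, C₀ = (0.0266·276 + 2.11·0.9) / 2.137 = 4.325 mg/L.
Travel time t = 7600 m / 0.79 m/s = 9620 s = 0.1113 d.
C = 4.325·exp(−0.31·0.1113) = 4.325·0.9661 = 4.178 mg/L.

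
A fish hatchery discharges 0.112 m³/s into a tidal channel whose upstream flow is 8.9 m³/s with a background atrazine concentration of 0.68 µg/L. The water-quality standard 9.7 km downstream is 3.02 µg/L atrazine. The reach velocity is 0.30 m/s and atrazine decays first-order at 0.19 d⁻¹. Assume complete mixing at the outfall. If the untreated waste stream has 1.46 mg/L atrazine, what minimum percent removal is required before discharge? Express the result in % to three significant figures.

85.8 %

0.68 µg/L = 0.00068 mg/L.
3.02 µg/L = 0.00302 mg/L.
Travel time to the compliance point: t = 9700/0.30 = 3.233e+04 s = 0.3742 d; decay factor exp(−0.19·0.3742) = 0.9314.
So the concentration just after mixing may be at most 0.00302/0.9314 = 0.003243 mg/L.
Mass balance: 0.003243·9.012 = 0.112·Cₑ + 8.9·0.00068.
Cₑ = (0.02922 − 0.006052) / 0.112 = 0.2069 mg/L.
Required removal = 1 − 0.2069/1.46 = 85.83 %.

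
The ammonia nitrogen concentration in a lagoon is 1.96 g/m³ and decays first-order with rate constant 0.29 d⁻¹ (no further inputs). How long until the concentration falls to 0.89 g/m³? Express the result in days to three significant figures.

2.72 d

t = ln(C₀/C)/k = ln(1.96/0.89)/0.29 = 0.7895/0.29 = 2.722 d.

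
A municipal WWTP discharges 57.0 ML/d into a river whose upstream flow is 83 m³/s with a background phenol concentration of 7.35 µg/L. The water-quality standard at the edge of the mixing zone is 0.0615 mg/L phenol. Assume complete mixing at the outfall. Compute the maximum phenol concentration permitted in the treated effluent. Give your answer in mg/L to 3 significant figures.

57.0 ML/d = 0.6597 m³/s.
7.35 µg/L = 0.00735 mg/L.
Mass balance: 0.0615·83.66 = 0.6597·Cₑ + 83·0.00735.
Cₑ = (5.145 − 0.61) / 0.6597 = 6.874 mg/L.

6.87 mg/L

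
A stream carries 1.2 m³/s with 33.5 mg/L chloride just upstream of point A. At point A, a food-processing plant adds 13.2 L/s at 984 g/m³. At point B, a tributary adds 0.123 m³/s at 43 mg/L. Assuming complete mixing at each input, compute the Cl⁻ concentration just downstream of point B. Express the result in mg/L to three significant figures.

13.2 L/s = 0.0132 m³/s.
After input A: C = (1.2·33.5 + 0.0132·984) / 1.213 = 43.84 mg/L.
After input B: C = (1.213·43.84 + 0.123·43) / 1.336 = 43.76 mg/L.

43.8 mg/L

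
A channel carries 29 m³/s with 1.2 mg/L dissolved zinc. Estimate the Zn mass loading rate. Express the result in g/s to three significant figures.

34.8 g/s

Mass flux = Q·C = 29 m³/s × 1.2 g/m³ = 34.8 g/s.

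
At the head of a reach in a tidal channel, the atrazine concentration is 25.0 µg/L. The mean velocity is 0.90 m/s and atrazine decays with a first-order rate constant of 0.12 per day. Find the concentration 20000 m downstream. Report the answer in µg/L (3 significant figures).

24.2 µg/L

Travel time t = 20000 m / 0.90 m/s = 2e+04/0.90 = 2.222e+04 s = 0.2572 d.
First-order decay: C = 25.0·exp(−0.12·0.2572) = 25.0·0.9696 = 24.24 µg/L.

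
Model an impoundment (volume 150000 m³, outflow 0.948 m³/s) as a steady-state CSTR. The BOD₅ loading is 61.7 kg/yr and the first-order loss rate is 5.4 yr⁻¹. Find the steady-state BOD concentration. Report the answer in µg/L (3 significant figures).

Outflow Q = 0.948 m³/s × 3.156e+07 s/yr = 2.992e+07 m³/yr.
Steady-state CSTR mass balance: W = Q·C + k·V·C, so C = W/(Q + kV).
Q + kV = 2.992e+07 + 5.4·150000 = 3.073e+07 m³/yr.
C = 61.7/3.073e+07 = 2.008e-06 kg/m³ = 0.002008 mg/L = 2.008 µg/L.

2.01 µg/L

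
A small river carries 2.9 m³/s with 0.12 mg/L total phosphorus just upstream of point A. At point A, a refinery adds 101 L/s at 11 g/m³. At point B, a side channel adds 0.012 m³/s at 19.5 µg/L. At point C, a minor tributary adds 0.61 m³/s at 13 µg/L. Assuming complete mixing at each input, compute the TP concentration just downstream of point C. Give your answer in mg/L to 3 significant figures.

101 L/s = 0.101 m³/s.
After input A: C = (2.9·0.12 + 0.101·11) / 3.001 = 0.4862 mg/L.
19.5 µg/L = 0.0195 mg/L.
After input B: C = (3.001·0.4862 + 0.012·0.0195) / 3.013 = 0.4843 mg/L.
13 µg/L = 0.013 mg/L.
After input C: C = (3.013·0.4843 + 0.61·0.013) / 3.623 = 0.405 mg/L.

0.405 mg/L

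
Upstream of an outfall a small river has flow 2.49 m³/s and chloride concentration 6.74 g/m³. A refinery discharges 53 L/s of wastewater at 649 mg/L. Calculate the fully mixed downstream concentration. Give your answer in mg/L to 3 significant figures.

53 L/s = 0.053 m³/s.
By mass balance at complete mixing, C = (0.053·649 + 2.49·6.74) / (0.053 + 2.49) = 51.18/2.543 = 20.13 mg/L.

20.1 mg/L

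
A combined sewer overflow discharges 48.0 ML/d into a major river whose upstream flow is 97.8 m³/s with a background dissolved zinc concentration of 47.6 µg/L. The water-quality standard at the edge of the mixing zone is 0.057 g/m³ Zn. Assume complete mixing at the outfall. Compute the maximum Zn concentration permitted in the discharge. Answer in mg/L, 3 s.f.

48.0 ML/d = 0.5556 m³/s.
47.6 µg/L = 0.0476 mg/L.
Mass balance: 0.057·98.36 = 0.5556·Cₑ + 97.8·0.0476.
Cₑ = (5.606 − 4.655) / 0.5556 = 1.712 mg/L.

1.71 mg/L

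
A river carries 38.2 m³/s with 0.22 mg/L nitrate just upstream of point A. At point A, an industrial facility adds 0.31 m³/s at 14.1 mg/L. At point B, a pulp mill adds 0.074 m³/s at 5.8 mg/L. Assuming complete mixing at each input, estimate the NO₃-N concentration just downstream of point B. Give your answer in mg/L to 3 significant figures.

0.342 mg/L

After input A: C = (38.2·0.22 + 0.31·14.1) / 38.51 = 0.3317 mg/L.
After input B: C = (38.51·0.3317 + 0.074·5.8) / 38.58 = 0.3422 mg/L.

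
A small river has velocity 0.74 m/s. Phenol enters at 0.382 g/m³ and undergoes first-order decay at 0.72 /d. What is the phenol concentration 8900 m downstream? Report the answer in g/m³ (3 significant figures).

0.346 g/m³

Travel time t = 8900 m / 0.74 m/s = 8900/0.74 = 1.203e+04 s = 0.1392 d.
First-order decay: C = 0.382·exp(−0.72·0.1392) = 0.382·0.9046 = 0.3456 g/m³.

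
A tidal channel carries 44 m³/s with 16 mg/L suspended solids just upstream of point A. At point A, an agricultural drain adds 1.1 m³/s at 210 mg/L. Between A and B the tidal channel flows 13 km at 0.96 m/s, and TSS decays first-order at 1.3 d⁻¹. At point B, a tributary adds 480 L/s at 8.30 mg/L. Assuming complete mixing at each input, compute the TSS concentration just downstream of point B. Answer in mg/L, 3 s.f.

16.8 mg/L

After input A: C = (44·16 + 1.1·210) / 45.1 = 20.73 mg/L.
Over the 13 km reach to input B (t = 1.354e+04 s = 0.1567 d), decay gives C = 20.73·exp(−1.3·0.1567) = 16.91 mg/L.
480 L/s = 0.48 m³/s.
After input B: C = (45.1·16.91 + 0.48·8.3) / 45.58 = 16.82 mg/L.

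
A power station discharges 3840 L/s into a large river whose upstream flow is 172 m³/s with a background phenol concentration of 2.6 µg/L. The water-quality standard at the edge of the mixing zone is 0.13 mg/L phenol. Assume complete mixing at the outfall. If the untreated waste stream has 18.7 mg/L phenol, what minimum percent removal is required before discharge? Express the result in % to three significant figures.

3840 L/s = 3.84 m³/s.
2.6 µg/L = 0.0026 mg/L.
Mass balance: 0.13·175.8 = 3.84·Cₑ + 172·0.0026.
Cₑ = (22.86 − 0.4472) / 3.84 = 5.836 mg/L.
Required removal = 1 − 5.836/18.7 = 68.79 %.

68.8 %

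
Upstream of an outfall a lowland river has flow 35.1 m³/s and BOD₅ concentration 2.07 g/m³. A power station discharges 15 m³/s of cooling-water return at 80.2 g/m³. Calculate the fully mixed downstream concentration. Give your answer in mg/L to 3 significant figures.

Conservation of mass across the mixing zone: C = (15·80.2 + 35.1·2.07) / (15 + 35.1) = 1276/50.1 = 25.46 mg/L.

25.5 mg/L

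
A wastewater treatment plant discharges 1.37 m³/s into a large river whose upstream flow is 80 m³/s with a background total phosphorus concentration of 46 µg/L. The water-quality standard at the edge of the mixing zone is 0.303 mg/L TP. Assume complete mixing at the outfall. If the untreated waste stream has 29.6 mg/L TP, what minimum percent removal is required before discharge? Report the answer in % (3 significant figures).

46 µg/L = 0.046 mg/L.
Mass balance: 0.303·81.37 = 1.37·Cₑ + 80·0.046.
Cₑ = (24.66 − 3.68) / 1.37 = 15.31 mg/L.
Required removal = 1 − 15.31/29.6 = 48.28 %.

48.3 %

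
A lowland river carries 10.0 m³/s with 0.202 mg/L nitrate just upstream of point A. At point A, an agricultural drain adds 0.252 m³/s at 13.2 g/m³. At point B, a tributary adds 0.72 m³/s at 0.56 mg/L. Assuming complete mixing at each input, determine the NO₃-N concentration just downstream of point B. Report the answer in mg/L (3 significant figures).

After input A: C = (10·0.202 + 0.252·13.2) / 10.25 = 0.5215 mg/L.
After input B: C = (10.25·0.5215 + 0.72·0.56) / 10.97 = 0.524 mg/L.

0.524 mg/L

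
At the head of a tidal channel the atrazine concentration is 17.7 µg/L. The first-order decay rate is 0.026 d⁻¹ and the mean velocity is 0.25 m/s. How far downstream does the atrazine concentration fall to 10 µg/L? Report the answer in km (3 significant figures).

From C = C₀·e^(−kt), t = ln(C₀/C)/k = ln(17.7/10)/0.026 = 0.571/0.026 = 21.96 d.
Distance = v·t = 0.25 m/s × 1.897e+06 s = 4.744e+05 m = 474.4 km.

474 km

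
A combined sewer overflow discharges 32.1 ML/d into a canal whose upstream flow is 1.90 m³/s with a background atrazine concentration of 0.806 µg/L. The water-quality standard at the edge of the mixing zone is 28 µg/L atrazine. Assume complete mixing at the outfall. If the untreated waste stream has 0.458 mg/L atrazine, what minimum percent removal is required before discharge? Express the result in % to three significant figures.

32.1 ML/d = 0.3715 m³/s.
0.806 µg/L = 0.000806 mg/L.
28 µg/L = 0.028 mg/L.
Mass balance: 0.028·2.272 = 0.3715·Cₑ + 1.9·0.000806.
Cₑ = (0.0636 − 0.001531) / 0.3715 = 0.1671 mg/L.
Required removal = 1 − 0.1671/0.458 = 63.52 %.

63.5 %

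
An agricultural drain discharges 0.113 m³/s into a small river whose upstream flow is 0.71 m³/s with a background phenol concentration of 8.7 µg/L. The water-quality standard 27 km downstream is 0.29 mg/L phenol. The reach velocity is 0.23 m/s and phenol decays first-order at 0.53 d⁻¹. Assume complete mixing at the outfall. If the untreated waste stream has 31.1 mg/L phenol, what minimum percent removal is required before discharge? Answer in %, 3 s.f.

86.2 %

8.7 µg/L = 0.0087 mg/L.
Travel time to the compliance point: t = 2.7e+04/0.23 = 1.174e+05 s = 1.359 d; decay factor exp(−0.53·1.359) = 0.4867.
So the concentration just after mixing may be at most 0.29/0.4867 = 0.5959 mg/L.
Mass balance: 0.5959·0.823 = 0.113·Cₑ + 0.71·0.0087.
Cₑ = (0.4904 − 0.006177) / 0.113 = 4.285 mg/L.
Required removal = 1 − 4.285/31.1 = 86.22 %.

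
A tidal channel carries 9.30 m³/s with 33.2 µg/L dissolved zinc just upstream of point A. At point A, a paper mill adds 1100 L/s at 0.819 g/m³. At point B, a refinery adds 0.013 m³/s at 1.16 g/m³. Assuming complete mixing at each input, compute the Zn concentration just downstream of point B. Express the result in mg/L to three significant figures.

0.118 mg/L

33.2 µg/L = 0.0332 mg/L.
1100 L/s = 1.1 m³/s.
After input A: C = (9.3·0.0332 + 1.1·0.819) / 10.4 = 0.1163 mg/L.
After input B: C = (10.4·0.1163 + 0.013·1.16) / 10.41 = 0.1176 mg/L.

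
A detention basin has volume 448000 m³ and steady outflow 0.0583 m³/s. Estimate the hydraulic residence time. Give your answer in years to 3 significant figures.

0.244 yr

Q = 0.0583 m³/s × 3.156e+07 s/yr = 1.84e+06 m³/yr.
Hydraulic residence time τ = V/Q = 448000/1.84e+06 = 0.2435 yr.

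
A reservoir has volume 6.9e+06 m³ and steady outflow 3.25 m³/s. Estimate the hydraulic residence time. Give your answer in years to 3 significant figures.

0.0673 yr

Q = 3.25 m³/s × 3.156e+07 s/yr = 1.026e+08 m³/yr.
Hydraulic residence time τ = V/Q = 6.9e+06/1.026e+08 = 0.06728 yr.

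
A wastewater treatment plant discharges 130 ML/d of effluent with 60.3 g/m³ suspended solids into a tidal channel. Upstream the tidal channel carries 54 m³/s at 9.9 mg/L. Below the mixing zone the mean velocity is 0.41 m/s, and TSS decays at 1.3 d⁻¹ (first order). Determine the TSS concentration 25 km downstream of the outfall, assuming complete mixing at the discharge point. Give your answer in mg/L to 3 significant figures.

4.50 mg/L

130 ML/d = 1.505 m³/s.
After complete mixing, C₀ = (1.505·60.3 + 54·9.9) / 55.5 = 11.27 mg/L.
Travel time t = 2.5e+04 m / 0.41 m/s = 6.098e+04 s = 0.7057 d.
C = 11.27·exp(−1.3·0.7057) = 11.27·0.3995 = 4.501 mg/L.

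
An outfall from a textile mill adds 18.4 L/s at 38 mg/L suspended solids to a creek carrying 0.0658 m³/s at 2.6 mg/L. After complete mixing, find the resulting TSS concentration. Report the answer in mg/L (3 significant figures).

10.3 mg/L

18.4 L/s = 0.0184 m³/s.
Flow-weighted mixing gives C = (0.0184·38 + 0.0658·2.6) / (0.0184 + 0.0658) = 0.8703/0.0842 = 10.34 mg/L.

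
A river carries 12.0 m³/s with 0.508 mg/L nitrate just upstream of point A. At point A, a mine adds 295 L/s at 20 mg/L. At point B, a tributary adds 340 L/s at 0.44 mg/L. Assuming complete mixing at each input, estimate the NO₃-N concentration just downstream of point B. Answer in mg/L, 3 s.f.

0.961 mg/L

295 L/s = 0.295 m³/s.
After input A: C = (12·0.508 + 0.295·20) / 12.29 = 0.9757 mg/L.
340 L/s = 0.34 m³/s.
After input B: C = (12.29·0.9757 + 0.34·0.44) / 12.63 = 0.9613 mg/L.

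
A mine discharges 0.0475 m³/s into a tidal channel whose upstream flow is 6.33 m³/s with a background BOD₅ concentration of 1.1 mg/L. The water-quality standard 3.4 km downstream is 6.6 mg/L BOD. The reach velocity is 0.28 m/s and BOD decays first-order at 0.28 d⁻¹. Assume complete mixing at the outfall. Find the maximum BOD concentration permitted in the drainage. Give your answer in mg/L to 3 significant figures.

Travel time to the compliance point: t = 3400/0.28 = 1.214e+04 s = 0.1405 d; decay factor exp(−0.28·0.1405) = 0.9614.
So the concentration just after mixing may be at most 6.6/0.9614 = 6.865 mg/L.
Mass balance: 6.865·6.378 = 0.0475·Cₑ + 6.33·1.1.
Cₑ = (43.78 − 6.963) / 0.0475 = 775.1 mg/L.

775 mg/L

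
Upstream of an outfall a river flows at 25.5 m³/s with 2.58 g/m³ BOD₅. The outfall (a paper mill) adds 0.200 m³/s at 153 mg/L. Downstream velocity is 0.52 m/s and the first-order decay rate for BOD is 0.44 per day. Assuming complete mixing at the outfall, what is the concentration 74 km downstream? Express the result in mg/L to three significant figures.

1.82 mg/L

After complete mixing, C₀ = (0.2·153 + 25.5·2.58) / 25.7 = 3.751 mg/L.
Travel time t = 7.4e+04 m / 0.52 m/s = 1.423e+05 s = 1.647 d.
C = 3.751·exp(−0.44·1.647) = 3.751·0.4845 = 1.817 mg/L.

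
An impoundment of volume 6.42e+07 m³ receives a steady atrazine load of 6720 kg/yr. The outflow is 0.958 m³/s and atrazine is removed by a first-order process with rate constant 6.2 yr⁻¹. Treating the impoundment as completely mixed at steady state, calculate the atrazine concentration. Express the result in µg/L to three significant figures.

Outflow Q = 0.958 m³/s × 3.156e+07 s/yr = 3.023e+07 m³/yr.
Steady-state CSTR mass balance: W = Q·C + k·V·C, so C = W/(Q + kV).
Q + kV = 3.023e+07 + 6.2·6.42e+07 = 4.283e+08 m³/yr.
C = 6720/4.283e+08 = 1.569e-05 kg/m³ = 0.01569 mg/L = 15.69 µg/L.

15.7 µg/L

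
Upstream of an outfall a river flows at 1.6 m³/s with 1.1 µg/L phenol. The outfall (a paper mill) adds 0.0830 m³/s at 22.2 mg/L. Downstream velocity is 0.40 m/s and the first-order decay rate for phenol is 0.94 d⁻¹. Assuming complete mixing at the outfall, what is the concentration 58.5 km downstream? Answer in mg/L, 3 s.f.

1.1 µg/L = 0.0011 mg/L.
After complete mixing, C₀ = (0.083·22.2 + 1.6·0.0011) / 1.683 = 1.096 mg/L.
Travel time t = 5.85e+04 m / 0.40 m/s = 1.462e+05 s = 1.693 d.
C = 1.096·exp(−0.94·1.693) = 1.096·0.2037 = 0.2232 mg/L.

0.223 mg/L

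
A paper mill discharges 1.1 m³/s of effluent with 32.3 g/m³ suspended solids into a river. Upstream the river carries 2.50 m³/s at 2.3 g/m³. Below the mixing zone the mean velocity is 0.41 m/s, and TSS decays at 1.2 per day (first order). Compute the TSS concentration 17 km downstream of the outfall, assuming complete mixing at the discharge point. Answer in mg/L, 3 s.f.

After complete mixing, C₀ = (1.1·32.3 + 2.5·2.3) / 3.6 = 11.47 mg/L.
Travel time t = 1.7e+04 m / 0.41 m/s = 4.146e+04 s = 0.4799 d.
C = 11.47·exp(−1.2·0.4799) = 11.47·0.5622 = 6.447 mg/L.

6.45 mg/L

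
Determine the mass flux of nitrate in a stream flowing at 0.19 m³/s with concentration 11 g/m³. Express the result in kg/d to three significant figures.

Mass flux = Q·C = 0.19 m³/s × 11 g/m³ = 2.09 g/s.
= 2.09 g/s × 86.4 = 180.6 kg/d.

181 kg/d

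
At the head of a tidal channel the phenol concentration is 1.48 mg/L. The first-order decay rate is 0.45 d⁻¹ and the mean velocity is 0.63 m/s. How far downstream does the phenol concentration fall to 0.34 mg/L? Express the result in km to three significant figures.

From C = C₀·e^(−kt), t = ln(C₀/C)/k = ln(1.48/0.34)/0.45 = 1.471/0.45 = 3.269 d.
Distance = v·t = 0.63 m/s × 2.824e+05 s = 1.779e+05 m = 177.9 km.

178 km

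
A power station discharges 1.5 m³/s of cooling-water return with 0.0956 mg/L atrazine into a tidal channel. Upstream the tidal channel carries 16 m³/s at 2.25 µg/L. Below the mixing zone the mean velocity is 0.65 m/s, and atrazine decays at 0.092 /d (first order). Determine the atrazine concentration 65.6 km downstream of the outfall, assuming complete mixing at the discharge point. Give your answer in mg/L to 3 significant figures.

0.00921 mg/L

2.25 µg/L = 0.00225 mg/L.
After complete mixing, C₀ = (1.5·0.0956 + 16·0.00225) / 17.5 = 0.01025 mg/L.
Travel time t = 6.56e+04 m / 0.65 m/s = 1.009e+05 s = 1.168 d.
C = 0.01025·exp(−0.092·1.168) = 0.01025·0.8981 = 0.009207 mg/L.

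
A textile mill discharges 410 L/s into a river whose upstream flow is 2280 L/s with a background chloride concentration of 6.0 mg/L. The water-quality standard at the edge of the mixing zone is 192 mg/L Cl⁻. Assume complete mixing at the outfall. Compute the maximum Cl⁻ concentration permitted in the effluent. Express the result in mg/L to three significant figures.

410 L/s = 0.41 m³/s.
2280 L/s = 2.28 m³/s.
Mass balance: 192·2.69 = 0.41·Cₑ + 2.28·6.
Cₑ = (516.5 − 13.68) / 0.41 = 1226 mg/L.

1230 mg/L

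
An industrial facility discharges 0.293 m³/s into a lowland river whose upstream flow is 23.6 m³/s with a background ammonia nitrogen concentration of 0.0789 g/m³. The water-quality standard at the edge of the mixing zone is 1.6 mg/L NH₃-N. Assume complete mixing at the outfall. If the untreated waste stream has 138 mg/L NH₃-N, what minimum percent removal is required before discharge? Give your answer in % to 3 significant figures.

10.1 %

Mass balance: 1.6·23.89 = 0.293·Cₑ + 23.6·0.0789.
Cₑ = (38.23 − 1.862) / 0.293 = 124.1 mg/L.
Required removal = 1 − 124.1/138 = 10.06 %.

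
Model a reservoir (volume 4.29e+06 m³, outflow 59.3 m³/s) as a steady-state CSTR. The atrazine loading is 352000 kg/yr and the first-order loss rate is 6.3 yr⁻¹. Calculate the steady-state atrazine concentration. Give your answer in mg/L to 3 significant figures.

0.185 mg/L

Outflow Q = 59.3 m³/s × 3.156e+07 s/yr = 1.871e+09 m³/yr.
Steady-state CSTR mass balance: W = Q·C + k·V·C, so C = W/(Q + kV).
Q + kV = 1.871e+09 + 6.3·4.29e+06 = 1.898e+09 m³/yr.
C = 352000/1.898e+09 = 0.0001854 kg/m³ = 0.1854 mg/L.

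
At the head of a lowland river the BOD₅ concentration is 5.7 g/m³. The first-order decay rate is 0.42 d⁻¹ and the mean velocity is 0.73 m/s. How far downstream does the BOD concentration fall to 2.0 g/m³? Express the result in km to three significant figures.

From C = C₀·e^(−kt), t = ln(C₀/C)/k = ln(5.7/2.0)/0.42 = 1.047/0.42 = 2.494 d.
Distance = v·t = 0.73 m/s × 2.154e+05 s = 1.573e+05 m = 157.3 km.

157 km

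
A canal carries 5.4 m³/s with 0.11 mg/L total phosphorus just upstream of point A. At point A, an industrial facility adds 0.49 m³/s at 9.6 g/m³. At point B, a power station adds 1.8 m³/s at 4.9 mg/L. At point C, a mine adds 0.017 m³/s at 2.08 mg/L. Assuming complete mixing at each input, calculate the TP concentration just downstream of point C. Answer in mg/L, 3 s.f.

1.84 mg/L

After input A: C = (5.4·0.11 + 0.49·9.6) / 5.89 = 0.8995 mg/L.
After input B: C = (5.89·0.8995 + 1.8·4.9) / 7.69 = 1.836 mg/L.
After input C: C = (7.69·1.836 + 0.017·2.08) / 7.707 = 1.836 mg/L.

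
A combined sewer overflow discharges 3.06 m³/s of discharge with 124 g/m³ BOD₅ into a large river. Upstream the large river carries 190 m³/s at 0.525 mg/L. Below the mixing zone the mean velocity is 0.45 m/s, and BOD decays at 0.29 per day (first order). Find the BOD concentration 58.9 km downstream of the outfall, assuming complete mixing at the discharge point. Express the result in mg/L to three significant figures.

1.60 mg/L

After complete mixing, C₀ = (3.06·124 + 190·0.525) / 193.1 = 2.482 mg/L.
Travel time t = 5.89e+04 m / 0.45 m/s = 1.309e+05 s = 1.515 d.
C = 2.482·exp(−0.29·1.515) = 2.482·0.6445 = 1.6 mg/L.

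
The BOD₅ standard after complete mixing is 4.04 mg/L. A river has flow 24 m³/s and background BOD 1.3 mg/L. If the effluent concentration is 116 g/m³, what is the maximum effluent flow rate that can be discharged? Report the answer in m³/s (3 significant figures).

0.587 m³/s

Mass balance at complete mixing: C_std·(Q_w + Q_r) = Q_w·C_e + Q_r·C_b.
Rearranging, Q_w = Q_r·(C_std − C_b)/(C_e − C_std) = 24·(4.04 − 1.3) / (116 − 4.04) = 0.5874 m³/s.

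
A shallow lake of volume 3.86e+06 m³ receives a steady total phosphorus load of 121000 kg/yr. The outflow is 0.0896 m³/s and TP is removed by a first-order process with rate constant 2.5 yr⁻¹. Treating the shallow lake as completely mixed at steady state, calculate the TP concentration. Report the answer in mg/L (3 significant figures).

Outflow Q = 0.0896 m³/s × 3.156e+07 s/yr = 2.828e+06 m³/yr.
Steady-state CSTR mass balance: W = Q·C + k·V·C, so C = W/(Q + kV).
Q + kV = 2.828e+06 + 2.5·3.86e+06 = 1.248e+07 m³/yr.
C = 121000/1.248e+07 = 0.009697 kg/m³ = 9.697 mg/L.

9.70 mg/L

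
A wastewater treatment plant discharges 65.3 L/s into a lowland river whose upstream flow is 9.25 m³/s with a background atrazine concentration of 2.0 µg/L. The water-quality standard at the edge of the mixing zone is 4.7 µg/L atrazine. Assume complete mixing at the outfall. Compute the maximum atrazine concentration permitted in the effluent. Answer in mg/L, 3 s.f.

65.3 L/s = 0.0653 m³/s.
2.0 µg/L = 0.002 mg/L.
4.7 µg/L = 0.0047 mg/L.
Mass balance: 0.0047·9.315 = 0.0653·Cₑ + 9.25·0.002.
Cₑ = (0.04378 − 0.0185) / 0.0653 = 0.3872 mg/L.

0.387 mg/L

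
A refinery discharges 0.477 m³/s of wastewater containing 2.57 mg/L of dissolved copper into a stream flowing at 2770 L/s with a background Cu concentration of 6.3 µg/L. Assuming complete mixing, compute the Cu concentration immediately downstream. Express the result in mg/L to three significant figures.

0.383 mg/L

2770 L/s = 2.77 m³/s.
6.3 µg/L = 0.0063 mg/L.
Conservation of mass across the mixing zone: C = (0.477·2.57 + 2.77·0.0063) / (0.477 + 2.77) = 1.243/3.247 = 0.3829 mg/L.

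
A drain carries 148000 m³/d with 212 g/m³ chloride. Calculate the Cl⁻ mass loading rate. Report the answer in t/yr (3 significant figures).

11500 t/yr

148000 m³/d = 1.713 m³/s.
Mass flux = Q·C = 1.713 m³/s × 212 g/m³ = 363.1 g/s.
= 363.1 g/s × 31.56 = 1.146e+04 t/yr.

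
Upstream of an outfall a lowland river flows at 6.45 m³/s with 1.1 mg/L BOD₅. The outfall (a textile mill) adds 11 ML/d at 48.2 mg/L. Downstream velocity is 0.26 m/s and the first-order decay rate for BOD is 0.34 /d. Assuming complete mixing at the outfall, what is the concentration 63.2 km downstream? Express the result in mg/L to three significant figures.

0.773 mg/L

11 ML/d = 0.1273 m³/s.
After complete mixing, C₀ = (0.1273·48.2 + 6.45·1.1) / 6.577 = 2.012 mg/L.
Travel time t = 6.32e+04 m / 0.26 m/s = 2.431e+05 s = 2.813 d.
C = 2.012·exp(−0.34·2.813) = 2.012·0.3842 = 0.7729 mg/L.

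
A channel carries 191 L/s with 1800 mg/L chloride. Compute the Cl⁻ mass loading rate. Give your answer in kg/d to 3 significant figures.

29700 kg/d

191 L/s = 0.191 m³/s.
Mass flux = Q·C = 0.191 m³/s × 1800 g/m³ = 343.8 g/s.
= 343.8 g/s × 86.4 = 2.97e+04 kg/d.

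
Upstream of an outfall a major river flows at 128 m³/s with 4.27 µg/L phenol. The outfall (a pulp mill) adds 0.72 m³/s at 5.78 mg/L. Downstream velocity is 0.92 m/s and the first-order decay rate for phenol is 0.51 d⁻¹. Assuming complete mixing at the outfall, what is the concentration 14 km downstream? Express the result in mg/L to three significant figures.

4.27 µg/L = 0.00427 mg/L.
After complete mixing, C₀ = (0.72·5.78 + 128·0.00427) / 128.7 = 0.03658 mg/L.
Travel time t = 1.4e+04 m / 0.92 m/s = 1.522e+04 s = 0.1761 d.
C = 0.03658·exp(−0.51·0.1761) = 0.03658·0.9141 = 0.03343 mg/L.

0.0334 mg/L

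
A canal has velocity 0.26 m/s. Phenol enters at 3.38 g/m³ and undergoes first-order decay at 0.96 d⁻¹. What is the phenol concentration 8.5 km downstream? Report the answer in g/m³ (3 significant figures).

Travel time t = 8.5 km / 0.26 m/s = 8500/0.26 = 3.269e+04 s = 0.3784 d.
First-order decay: C = 3.38·exp(−0.96·0.3784) = 3.38·0.6954 = 2.35 g/m³.

2.35 g/m³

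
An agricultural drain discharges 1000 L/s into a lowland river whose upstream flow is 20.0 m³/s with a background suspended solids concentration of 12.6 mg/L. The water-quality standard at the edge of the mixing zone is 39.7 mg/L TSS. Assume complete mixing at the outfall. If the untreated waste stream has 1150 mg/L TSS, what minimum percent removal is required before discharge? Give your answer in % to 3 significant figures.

49.4 %

1000 L/s = 1 m³/s.
Mass balance: 39.7·21 = 1·Cₑ + 20·12.6.
Cₑ = (833.7 − 252) / 1 = 581.7 mg/L.
Required removal = 1 − 581.7/1150 = 49.42 %.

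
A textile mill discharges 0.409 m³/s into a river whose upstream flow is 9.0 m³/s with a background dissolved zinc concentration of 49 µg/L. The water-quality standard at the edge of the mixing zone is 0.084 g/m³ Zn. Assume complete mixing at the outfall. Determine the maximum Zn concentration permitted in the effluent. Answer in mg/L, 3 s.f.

0.854 mg/L

49 µg/L = 0.049 mg/L.
Mass balance: 0.084·9.409 = 0.409·Cₑ + 9·0.049.
Cₑ = (0.7904 − 0.441) / 0.409 = 0.8542 mg/L.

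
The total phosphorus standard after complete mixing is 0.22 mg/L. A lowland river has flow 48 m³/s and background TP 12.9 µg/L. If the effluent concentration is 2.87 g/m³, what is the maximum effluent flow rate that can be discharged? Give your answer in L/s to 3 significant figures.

12.9 µg/L = 0.0129 mg/L.
Mass balance at complete mixing: C_std·(Q_w + Q_r) = Q_w·C_e + Q_r·C_b.
Rearranging, Q_w = Q_r·(C_std − C_b)/(C_e − C_std) = 48·(0.22 − 0.0129) / (2.87 − 0.22) = 3.751 m³/s.
= 3751 L/s.

3750 L/s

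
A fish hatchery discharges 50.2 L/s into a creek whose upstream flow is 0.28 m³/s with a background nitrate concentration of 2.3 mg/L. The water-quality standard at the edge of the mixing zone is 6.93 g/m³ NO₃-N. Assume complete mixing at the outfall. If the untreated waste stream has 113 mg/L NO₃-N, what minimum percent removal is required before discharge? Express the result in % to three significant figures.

71.0 %

50.2 L/s = 0.0502 m³/s.
Mass balance: 6.93·0.3302 = 0.0502·Cₑ + 0.28·2.3.
Cₑ = (2.288 − 0.644) / 0.0502 = 32.75 mg/L.
Required removal = 1 − 32.75/113 = 71.01 %.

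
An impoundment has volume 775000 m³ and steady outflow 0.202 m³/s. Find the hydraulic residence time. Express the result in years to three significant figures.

0.122 yr

Q = 0.202 m³/s × 3.156e+07 s/yr = 6.375e+06 m³/yr.
Hydraulic residence time τ = V/Q = 775000/6.375e+06 = 0.1216 yr.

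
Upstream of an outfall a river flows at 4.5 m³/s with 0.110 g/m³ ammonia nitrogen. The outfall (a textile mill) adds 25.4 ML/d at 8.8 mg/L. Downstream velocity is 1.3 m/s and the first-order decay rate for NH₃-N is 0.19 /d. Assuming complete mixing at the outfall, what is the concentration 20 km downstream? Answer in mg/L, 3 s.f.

25.4 ML/d = 0.294 m³/s.
After complete mixing, C₀ = (0.294·8.8 + 4.5·0.11) / 4.794 = 0.6429 mg/L.
Travel time t = 2e+04 m / 1.3 m/s = 1.538e+04 s = 0.1781 d.
C = 0.6429·exp(−0.19·0.1781) = 0.6429·0.9667 = 0.6215 mg/L.

0.622 mg/L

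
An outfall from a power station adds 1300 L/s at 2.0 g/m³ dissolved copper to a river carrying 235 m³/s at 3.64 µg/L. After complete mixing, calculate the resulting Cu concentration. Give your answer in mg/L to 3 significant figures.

1300 L/s = 1.3 m³/s.
3.64 µg/L = 0.00364 mg/L.
Flow-weighted mixing gives C = (1.3·2 + 235·0.00364) / (1.3 + 235) = 3.455/236.3 = 0.01462 mg/L.

0.0146 mg/L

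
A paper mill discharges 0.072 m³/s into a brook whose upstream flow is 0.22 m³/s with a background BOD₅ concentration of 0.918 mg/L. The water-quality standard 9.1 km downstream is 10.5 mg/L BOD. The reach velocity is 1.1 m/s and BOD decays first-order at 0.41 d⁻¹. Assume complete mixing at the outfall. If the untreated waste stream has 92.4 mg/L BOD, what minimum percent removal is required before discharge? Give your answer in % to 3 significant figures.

55.1 %

Travel time to the compliance point: t = 9100/1.1 = 8273 s = 0.09575 d; decay factor exp(−0.41·0.09575) = 0.9615.
So the concentration just after mixing may be at most 10.5/0.9615 = 10.92 mg/L.
Mass balance: 10.92·0.292 = 0.072·Cₑ + 0.22·0.918.
Cₑ = (3.189 − 0.202) / 0.072 = 41.48 mg/L.
Required removal = 1 − 41.48/92.4 = 55.1 %.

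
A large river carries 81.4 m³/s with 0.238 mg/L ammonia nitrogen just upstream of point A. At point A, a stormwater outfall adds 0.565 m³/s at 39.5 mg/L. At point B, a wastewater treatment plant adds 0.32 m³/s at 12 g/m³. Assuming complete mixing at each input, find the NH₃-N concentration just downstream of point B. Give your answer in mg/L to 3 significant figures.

After input A: C = (81.4·0.238 + 0.565·39.5) / 81.97 = 0.5086 mg/L.
After input B: C = (81.97·0.5086 + 0.32·12) / 82.28 = 0.5533 mg/L.

0.553 mg/L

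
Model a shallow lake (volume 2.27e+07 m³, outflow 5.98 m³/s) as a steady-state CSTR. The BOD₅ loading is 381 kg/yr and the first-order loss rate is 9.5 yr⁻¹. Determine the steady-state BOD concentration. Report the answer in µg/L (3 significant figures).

0.942 µg/L

Outflow Q = 5.98 m³/s × 3.156e+07 s/yr = 1.887e+08 m³/yr.
Steady-state CSTR mass balance: W = Q·C + k·V·C, so C = W/(Q + kV).
Q + kV = 1.887e+08 + 9.5·2.27e+07 = 4.044e+08 m³/yr.
C = 381/4.044e+08 = 9.422e-07 kg/m³ = 0.0009422 mg/L = 0.9422 µg/L.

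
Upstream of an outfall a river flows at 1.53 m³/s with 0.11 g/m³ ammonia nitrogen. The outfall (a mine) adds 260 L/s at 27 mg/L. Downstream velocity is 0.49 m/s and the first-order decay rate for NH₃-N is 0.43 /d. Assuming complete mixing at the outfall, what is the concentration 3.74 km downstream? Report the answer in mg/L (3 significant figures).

3.87 mg/L

260 L/s = 0.26 m³/s.
After complete mixing, C₀ = (0.26·27 + 1.53·0.11) / 1.79 = 4.016 mg/L.
Travel time t = 3740 m / 0.49 m/s = 7633 s = 0.08834 d.
C = 4.016·exp(−0.43·0.08834) = 4.016·0.9627 = 3.866 mg/L.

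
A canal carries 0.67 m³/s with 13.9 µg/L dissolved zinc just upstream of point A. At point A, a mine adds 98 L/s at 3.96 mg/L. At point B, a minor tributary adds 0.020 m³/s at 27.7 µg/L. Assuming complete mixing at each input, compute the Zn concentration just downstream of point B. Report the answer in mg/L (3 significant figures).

13.9 µg/L = 0.0139 mg/L.
98 L/s = 0.098 m³/s.
After input A: C = (0.67·0.0139 + 0.098·3.96) / 0.768 = 0.5174 mg/L.
27.7 µg/L = 0.0277 mg/L.
After input B: C = (0.768·0.5174 + 0.02·0.0277) / 0.788 = 0.505 mg/L.

0.505 mg/L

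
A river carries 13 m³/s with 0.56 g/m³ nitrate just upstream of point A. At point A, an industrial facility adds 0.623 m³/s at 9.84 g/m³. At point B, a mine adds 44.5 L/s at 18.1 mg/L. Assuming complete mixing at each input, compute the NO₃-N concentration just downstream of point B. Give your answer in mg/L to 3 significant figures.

After input A: C = (13·0.56 + 0.623·9.84) / 13.62 = 0.9844 mg/L.
44.5 L/s = 0.0445 m³/s.
After input B: C = (13.62·0.9844 + 0.0445·18.1) / 13.67 = 1.04 mg/L.

1.04 mg/L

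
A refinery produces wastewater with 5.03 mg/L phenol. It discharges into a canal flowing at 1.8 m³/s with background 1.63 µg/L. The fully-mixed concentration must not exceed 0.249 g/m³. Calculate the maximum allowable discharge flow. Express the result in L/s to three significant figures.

93.1 L/s

1.63 µg/L = 0.00163 mg/L.
Mass balance at complete mixing: C_std·(Q_w + Q_r) = Q_w·C_e + Q_r·C_b.
Rearranging, Q_w = Q_r·(C_std − C_b)/(C_e − C_std) = 1.8·(0.249 − 0.00163) / (5.03 − 0.249) = 0.09313 m³/s.
= 93.13 L/s.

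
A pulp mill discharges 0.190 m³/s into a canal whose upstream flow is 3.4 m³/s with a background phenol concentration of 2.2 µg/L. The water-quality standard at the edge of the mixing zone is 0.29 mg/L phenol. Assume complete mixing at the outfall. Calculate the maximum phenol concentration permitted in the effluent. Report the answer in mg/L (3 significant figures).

2.2 µg/L = 0.0022 mg/L.
Mass balance: 0.29·3.59 = 0.19·Cₑ + 3.4·0.0022.
Cₑ = (1.041 − 0.00748) / 0.19 = 5.44 mg/L.

5.44 mg/L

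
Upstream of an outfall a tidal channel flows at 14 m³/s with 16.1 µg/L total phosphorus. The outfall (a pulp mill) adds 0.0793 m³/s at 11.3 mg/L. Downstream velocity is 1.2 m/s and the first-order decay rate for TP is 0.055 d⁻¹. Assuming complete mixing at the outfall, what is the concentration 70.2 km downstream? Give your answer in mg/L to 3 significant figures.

0.0767 mg/L

16.1 µg/L = 0.0161 mg/L.
After complete mixing, C₀ = (0.0793·11.3 + 14·0.0161) / 14.08 = 0.07966 mg/L.
Travel time t = 7.02e+04 m / 1.2 m/s = 5.85e+04 s = 0.6771 d.
C = 0.07966·exp(−0.055·0.6771) = 0.07966·0.9634 = 0.07674 mg/L.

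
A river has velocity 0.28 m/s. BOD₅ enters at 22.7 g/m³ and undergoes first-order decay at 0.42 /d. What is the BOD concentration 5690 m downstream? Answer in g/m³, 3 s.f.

20.6 g/m³

Travel time t = 5690 m / 0.28 m/s = 5690/0.28 = 2.032e+04 s = 0.2352 d.
First-order decay: C = 22.7·exp(−0.42·0.2352) = 22.7·0.9059 = 20.56 g/m³.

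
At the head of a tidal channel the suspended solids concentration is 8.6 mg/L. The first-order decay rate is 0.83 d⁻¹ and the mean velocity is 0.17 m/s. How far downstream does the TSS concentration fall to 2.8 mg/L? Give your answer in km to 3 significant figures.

19.9 km

From C = C₀·e^(−kt), t = ln(C₀/C)/k = ln(8.6/2.8)/0.83 = 1.122/0.83 = 1.352 d.
Distance = v·t = 0.17 m/s × 1.168e+05 s = 1.986e+04 m = 19.86 km.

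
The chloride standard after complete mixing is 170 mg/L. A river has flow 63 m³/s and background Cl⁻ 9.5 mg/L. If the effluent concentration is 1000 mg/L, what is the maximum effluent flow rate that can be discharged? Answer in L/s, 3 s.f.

Mass balance at complete mixing: C_std·(Q_w + Q_r) = Q_w·C_e + Q_r·C_b.
Rearranging, Q_w = Q_r·(C_std − C_b)/(C_e − C_std) = 63·(170 − 9.5) / (1000 − 170) = 12.18 m³/s.
= 1.218e+04 L/s.

12200 L/s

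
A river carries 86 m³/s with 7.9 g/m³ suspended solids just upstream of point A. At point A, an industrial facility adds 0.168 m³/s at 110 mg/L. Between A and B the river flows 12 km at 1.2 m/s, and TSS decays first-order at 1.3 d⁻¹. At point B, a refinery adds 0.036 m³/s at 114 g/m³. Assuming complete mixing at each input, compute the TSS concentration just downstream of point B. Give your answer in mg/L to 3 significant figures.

After input A: C = (86·7.9 + 0.168·110) / 86.17 = 8.099 mg/L.
Over the 12 km reach to input B (t = 1e+04 s = 0.1157 d), decay gives C = 8.099·exp(−1.3·0.1157) = 6.968 mg/L.
After input B: C = (86.17·6.968 + 0.036·114) / 86.2 = 7.012 mg/L.

7.01 mg/L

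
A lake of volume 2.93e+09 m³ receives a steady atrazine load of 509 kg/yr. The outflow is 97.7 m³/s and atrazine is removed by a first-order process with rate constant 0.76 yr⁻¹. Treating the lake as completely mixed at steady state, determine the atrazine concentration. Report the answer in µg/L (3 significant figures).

0.0959 µg/L

Outflow Q = 97.7 m³/s × 3.156e+07 s/yr = 3.083e+09 m³/yr.
Steady-state CSTR mass balance: W = Q·C + k·V·C, so C = W/(Q + kV).
Q + kV = 3.083e+09 + 0.76·2.93e+09 = 5.31e+09 m³/yr.
C = 509/5.31e+09 = 9.586e-08 kg/m³ = 9.586e-05 mg/L = 0.09586 µg/L.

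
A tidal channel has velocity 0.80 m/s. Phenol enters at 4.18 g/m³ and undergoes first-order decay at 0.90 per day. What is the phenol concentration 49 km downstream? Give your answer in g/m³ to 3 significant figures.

Travel time t = 49 km / 0.80 m/s = 4.9e+04/0.80 = 6.125e+04 s = 0.7089 d.
First-order decay: C = 4.18·exp(−0.90·0.7089) = 4.18·0.5283 = 2.208 g/m³.

2.21 g/m³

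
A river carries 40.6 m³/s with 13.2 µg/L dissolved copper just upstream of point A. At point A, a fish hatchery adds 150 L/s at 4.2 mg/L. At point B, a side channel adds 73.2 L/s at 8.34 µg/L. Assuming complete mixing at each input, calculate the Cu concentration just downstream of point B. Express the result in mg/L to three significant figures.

13.2 µg/L = 0.0132 mg/L.
150 L/s = 0.15 m³/s.
After input A: C = (40.6·0.0132 + 0.15·4.2) / 40.75 = 0.02861 mg/L.
73.2 L/s = 0.0732 m³/s.
8.34 µg/L = 0.00834 mg/L.
After input B: C = (40.75·0.02861 + 0.0732·0.00834) / 40.82 = 0.02858 mg/L.

0.0286 mg/L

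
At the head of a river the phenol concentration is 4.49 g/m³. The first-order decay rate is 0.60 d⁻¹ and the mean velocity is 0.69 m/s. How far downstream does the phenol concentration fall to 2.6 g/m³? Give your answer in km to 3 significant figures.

From C = C₀·e^(−kt), t = ln(C₀/C)/k = ln(4.49/2.6)/0.60 = 0.5463/0.60 = 0.9106 d.
Distance = v·t = 0.69 m/s × 7.867e+04 s = 5.428e+04 m = 54.28 km.

54.3 km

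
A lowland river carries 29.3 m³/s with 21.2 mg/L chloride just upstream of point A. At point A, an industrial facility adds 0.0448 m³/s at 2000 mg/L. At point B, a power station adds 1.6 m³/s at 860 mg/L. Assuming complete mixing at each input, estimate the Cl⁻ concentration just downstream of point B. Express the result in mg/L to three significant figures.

67.4 mg/L

After input A: C = (29.3·21.2 + 0.0448·2000) / 29.34 = 24.22 mg/L.
After input B: C = (29.34·24.22 + 1.6·860) / 30.94 = 67.43 mg/L.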